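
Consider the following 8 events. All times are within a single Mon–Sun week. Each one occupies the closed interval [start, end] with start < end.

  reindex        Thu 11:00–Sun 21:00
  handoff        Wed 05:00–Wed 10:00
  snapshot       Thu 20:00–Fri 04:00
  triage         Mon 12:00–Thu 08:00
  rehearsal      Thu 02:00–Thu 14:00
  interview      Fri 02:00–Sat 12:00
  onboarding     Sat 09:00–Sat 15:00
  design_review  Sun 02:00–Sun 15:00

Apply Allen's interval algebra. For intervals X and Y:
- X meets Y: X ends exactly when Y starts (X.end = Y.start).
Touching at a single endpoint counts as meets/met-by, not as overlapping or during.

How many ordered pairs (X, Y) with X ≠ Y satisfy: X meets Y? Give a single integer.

0

Checking all 56 ordered pairs for relation 'meets'; matching pairs in alphabetical order:
No pair satisfies it.
Count: 0.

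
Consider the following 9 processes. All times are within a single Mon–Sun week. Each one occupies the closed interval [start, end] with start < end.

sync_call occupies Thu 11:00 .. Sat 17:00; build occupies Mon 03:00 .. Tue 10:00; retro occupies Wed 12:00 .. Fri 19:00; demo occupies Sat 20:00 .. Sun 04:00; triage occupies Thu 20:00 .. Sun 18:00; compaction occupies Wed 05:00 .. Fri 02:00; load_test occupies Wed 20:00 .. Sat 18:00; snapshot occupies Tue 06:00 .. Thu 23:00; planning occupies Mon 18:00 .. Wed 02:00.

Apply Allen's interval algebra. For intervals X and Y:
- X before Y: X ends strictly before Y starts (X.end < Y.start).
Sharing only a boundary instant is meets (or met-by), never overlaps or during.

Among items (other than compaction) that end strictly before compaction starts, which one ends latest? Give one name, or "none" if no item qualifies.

planning

Target compaction = [Wed 05:00, Fri 02:00].
build [Mon 03:00, Tue 10:00] → before → candidate.
demo [Sat 20:00, Sun 04:00] → after → excluded.
load_test [Wed 20:00, Sat 18:00] → overlapped-by → excluded.
planning [Mon 18:00, Wed 02:00] → before → candidate.
retro [Wed 12:00, Fri 19:00] → overlapped-by → excluded.
snapshot [Tue 06:00, Thu 23:00] → overlaps → excluded.
sync_call [Thu 11:00, Sat 17:00] → overlapped-by → excluded.
triage [Thu 20:00, Sun 18:00] → overlapped-by → excluded.
Among candidates, latest end is Wed 02:00 → planning.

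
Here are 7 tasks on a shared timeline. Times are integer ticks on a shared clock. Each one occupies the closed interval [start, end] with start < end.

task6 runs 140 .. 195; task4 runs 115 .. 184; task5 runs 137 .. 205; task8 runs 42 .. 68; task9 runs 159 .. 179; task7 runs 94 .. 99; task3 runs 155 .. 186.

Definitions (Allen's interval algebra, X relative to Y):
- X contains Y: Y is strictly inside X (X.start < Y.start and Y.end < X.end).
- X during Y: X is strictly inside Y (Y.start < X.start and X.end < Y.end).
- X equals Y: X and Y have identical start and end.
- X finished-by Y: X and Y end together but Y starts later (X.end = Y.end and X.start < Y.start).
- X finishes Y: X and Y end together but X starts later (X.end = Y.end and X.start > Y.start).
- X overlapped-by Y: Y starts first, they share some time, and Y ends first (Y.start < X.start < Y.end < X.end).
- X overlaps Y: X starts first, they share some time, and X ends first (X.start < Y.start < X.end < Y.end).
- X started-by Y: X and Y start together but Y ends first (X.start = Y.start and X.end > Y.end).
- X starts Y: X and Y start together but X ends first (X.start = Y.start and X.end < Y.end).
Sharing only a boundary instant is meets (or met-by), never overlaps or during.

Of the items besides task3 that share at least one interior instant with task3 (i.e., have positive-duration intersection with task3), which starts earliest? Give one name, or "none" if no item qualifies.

task4

Target task3 = [155, 186].
task4 [115, 184] → overlaps → candidate.
task5 [137, 205] → contains → candidate.
task6 [140, 195] → contains → candidate.
task7 [94, 99] → before → excluded.
task8 [42, 68] → before → excluded.
task9 [159, 179] → during → candidate.
Among candidates, earliest start is 115 → task4.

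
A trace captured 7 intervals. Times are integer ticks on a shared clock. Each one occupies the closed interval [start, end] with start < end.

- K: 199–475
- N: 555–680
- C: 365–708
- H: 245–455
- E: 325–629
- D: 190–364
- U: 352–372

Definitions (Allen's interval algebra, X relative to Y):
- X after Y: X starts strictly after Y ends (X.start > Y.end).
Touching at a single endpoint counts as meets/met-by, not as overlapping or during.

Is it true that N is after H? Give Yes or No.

N = [555, 680], H = [245, 455].
Actual relation of N to H: after.
Asked whether 'after' holds → Yes.

Yes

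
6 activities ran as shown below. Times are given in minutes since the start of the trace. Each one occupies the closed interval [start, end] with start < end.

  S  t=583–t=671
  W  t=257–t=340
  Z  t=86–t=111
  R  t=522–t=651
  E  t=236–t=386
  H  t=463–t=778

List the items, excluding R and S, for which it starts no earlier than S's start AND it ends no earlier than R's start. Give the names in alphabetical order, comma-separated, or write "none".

none

Conditions: its start is no earlier than S's start (X.start >= t=583) AND its end is no earlier than R's start (X.end >= t=522).
E: start t=236 >= t=583? ✗; end t=386 >= t=522? ✗ → no.
H: start t=463 >= t=583? ✗; end t=778 >= t=522? ✓ → no.
W: start t=257 >= t=583? ✗; end t=340 >= t=522? ✗ → no.
Z: start t=86 >= t=583? ✗; end t=111 >= t=522? ✗ → no.
Result: none.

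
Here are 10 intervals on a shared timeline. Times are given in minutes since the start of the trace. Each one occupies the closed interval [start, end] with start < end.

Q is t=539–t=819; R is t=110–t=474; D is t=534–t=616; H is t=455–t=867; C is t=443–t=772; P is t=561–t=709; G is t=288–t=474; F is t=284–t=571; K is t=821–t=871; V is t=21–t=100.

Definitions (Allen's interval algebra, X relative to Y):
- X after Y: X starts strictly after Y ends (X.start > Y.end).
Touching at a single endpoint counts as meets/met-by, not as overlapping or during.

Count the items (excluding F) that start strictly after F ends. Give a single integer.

Target F = [t=284, t=571].
C [t=443, t=772] → overlapped-by → no.
D [t=534, t=616] → overlapped-by → no.
G [t=288, t=474] → during → no.
H [t=455, t=867] → overlapped-by → no.
K [t=821, t=871] → after → counts.
P [t=561, t=709] → overlapped-by → no.
Q [t=539, t=819] → overlapped-by → no.
R [t=110, t=474] → overlaps → no.
V [t=21, t=100] → before → no.
Total: 1.

1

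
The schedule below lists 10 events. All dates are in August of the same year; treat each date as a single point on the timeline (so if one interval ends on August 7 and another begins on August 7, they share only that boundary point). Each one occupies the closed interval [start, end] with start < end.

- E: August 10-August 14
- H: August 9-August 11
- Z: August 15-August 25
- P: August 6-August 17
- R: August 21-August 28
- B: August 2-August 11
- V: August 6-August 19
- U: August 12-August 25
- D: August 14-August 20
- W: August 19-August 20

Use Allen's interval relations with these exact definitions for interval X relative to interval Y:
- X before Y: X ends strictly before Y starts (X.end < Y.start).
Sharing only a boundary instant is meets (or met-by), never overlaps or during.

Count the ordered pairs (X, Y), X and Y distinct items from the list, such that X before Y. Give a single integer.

18

Checking all 90 ordered pairs for relation 'before'; matching pairs in alphabetical order:
(B, D): B before D ✓
(B, R): B before R ✓
(B, U): B before U ✓
(B, W): B before W ✓
(B, Z): B before Z ✓
(D, R): D before R ✓
(E, R): E before R ✓
(E, W): E before W ✓
(E, Z): E before Z ✓
(H, D): H before D ✓
(H, R): H before R ✓
(H, U): H before U ✓
(H, W): H before W ✓
(H, Z): H before Z ✓
(P, R): P before R ✓
(P, W): P before W ✓
(V, R): V before R ✓
(W, R): W before R ✓
Count: 18.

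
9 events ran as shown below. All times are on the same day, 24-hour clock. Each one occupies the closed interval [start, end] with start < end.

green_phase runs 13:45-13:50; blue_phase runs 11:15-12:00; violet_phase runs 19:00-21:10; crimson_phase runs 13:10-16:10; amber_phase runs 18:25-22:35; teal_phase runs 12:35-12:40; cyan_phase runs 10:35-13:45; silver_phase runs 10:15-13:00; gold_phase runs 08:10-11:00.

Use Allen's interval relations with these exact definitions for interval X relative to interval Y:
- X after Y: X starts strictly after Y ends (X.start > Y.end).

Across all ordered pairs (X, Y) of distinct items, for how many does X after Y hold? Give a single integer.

25

Checking all 72 ordered pairs for relation 'after'; matching pairs in alphabetical order:
(amber_phase, blue_phase): amber_phase after blue_phase ✓
(amber_phase, crimson_phase): amber_phase after crimson_phase ✓
(amber_phase, cyan_phase): amber_phase after cyan_phase ✓
(amber_phase, gold_phase): amber_phase after gold_phase ✓
(amber_phase, green_phase): amber_phase after green_phase ✓
(amber_phase, silver_phase): amber_phase after silver_phase ✓
(amber_phase, teal_phase): amber_phase after teal_phase ✓
(blue_phase, gold_phase): blue_phase after gold_phase ✓
(crimson_phase, blue_phase): crimson_phase after blue_phase ✓
(crimson_phase, gold_phase): crimson_phase after gold_phase ✓
(crimson_phase, silver_phase): crimson_phase after silver_phase ✓
(crimson_phase, teal_phase): crimson_phase after teal_phase ✓
(green_phase, blue_phase): green_phase after blue_phase ✓
(green_phase, gold_phase): green_phase after gold_phase ✓
(green_phase, silver_phase): green_phase after silver_phase ✓
(green_phase, teal_phase): green_phase after teal_phase ✓
(teal_phase, blue_phase): teal_phase after blue_phase ✓
(teal_phase, gold_phase): teal_phase after gold_phase ✓
(violet_phase, blue_phase): violet_phase after blue_phase ✓
(violet_phase, crimson_phase): violet_phase after crimson_phase ✓
(violet_phase, cyan_phase): violet_phase after cyan_phase ✓
(violet_phase, gold_phase): violet_phase after gold_phase ✓
(violet_phase, green_phase): violet_phase after green_phase ✓
(violet_phase, silver_phase): violet_phase after silver_phase ✓
... plus 1 further pairs not listed.
Count: 25.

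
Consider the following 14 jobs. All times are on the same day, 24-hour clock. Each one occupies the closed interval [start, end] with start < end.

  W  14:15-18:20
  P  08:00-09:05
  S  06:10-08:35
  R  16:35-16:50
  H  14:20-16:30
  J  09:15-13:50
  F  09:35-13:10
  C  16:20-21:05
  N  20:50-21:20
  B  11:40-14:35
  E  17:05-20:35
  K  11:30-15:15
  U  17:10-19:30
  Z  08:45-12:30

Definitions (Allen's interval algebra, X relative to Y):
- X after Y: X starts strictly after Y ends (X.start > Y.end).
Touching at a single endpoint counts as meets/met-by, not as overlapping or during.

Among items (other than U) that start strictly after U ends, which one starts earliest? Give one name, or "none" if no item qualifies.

N

Target U = [17:10, 19:30].
B [11:40, 14:35] → before → excluded.
C [16:20, 21:05] → contains → excluded.
E [17:05, 20:35] → contains → excluded.
F [09:35, 13:10] → before → excluded.
H [14:20, 16:30] → before → excluded.
J [09:15, 13:50] → before → excluded.
K [11:30, 15:15] → before → excluded.
N [20:50, 21:20] → after → candidate.
P [08:00, 09:05] → before → excluded.
R [16:35, 16:50] → before → excluded.
S [06:10, 08:35] → before → excluded.
W [14:15, 18:20] → overlaps → excluded.
Z [08:45, 12:30] → before → excluded.
Among candidates, earliest start is 20:50 → N.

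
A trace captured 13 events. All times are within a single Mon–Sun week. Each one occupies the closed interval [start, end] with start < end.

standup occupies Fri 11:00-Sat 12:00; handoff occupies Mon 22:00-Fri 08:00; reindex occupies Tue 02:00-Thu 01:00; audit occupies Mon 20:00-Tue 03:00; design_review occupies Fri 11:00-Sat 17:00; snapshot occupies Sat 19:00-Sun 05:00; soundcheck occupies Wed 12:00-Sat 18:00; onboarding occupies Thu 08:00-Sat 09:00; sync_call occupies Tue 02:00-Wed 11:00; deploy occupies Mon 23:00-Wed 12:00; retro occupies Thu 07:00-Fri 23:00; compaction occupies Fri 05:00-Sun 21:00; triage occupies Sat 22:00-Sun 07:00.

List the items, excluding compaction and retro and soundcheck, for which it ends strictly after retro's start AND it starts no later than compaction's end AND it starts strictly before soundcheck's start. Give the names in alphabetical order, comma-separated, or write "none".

handoff

Conditions: its end is strictly after retro's start (X.end > Thu 07:00) AND its start is no later than compaction's end (X.start <= Sun 21:00) AND its start is strictly before soundcheck's start (X.start < Wed 12:00).
audit: end Tue 03:00 > Thu 07:00? ✗; start Mon 20:00 <= Sun 21:00? ✓; start Mon 20:00 < Wed 12:00? ✓ → no.
deploy: end Wed 12:00 > Thu 07:00? ✗; start Mon 23:00 <= Sun 21:00? ✓; start Mon 23:00 < Wed 12:00? ✓ → no.
design_review: end Sat 17:00 > Thu 07:00? ✓; start Fri 11:00 <= Sun 21:00? ✓; start Fri 11:00 < Wed 12:00? ✗ → no.
handoff: end Fri 08:00 > Thu 07:00? ✓; start Mon 22:00 <= Sun 21:00? ✓; start Mon 22:00 < Wed 12:00? ✓ → yes.
onboarding: end Sat 09:00 > Thu 07:00? ✓; start Thu 08:00 <= Sun 21:00? ✓; start Thu 08:00 < Wed 12:00? ✗ → no.
reindex: end Thu 01:00 > Thu 07:00? ✗; start Tue 02:00 <= Sun 21:00? ✓; start Tue 02:00 < Wed 12:00? ✓ → no.
snapshot: end Sun 05:00 > Thu 07:00? ✓; start Sat 19:00 <= Sun 21:00? ✓; start Sat 19:00 < Wed 12:00? ✗ → no.
standup: end Sat 12:00 > Thu 07:00? ✓; start Fri 11:00 <= Sun 21:00? ✓; start Fri 11:00 < Wed 12:00? ✗ → no.
sync_call: end Wed 11:00 > Thu 07:00? ✗; start Tue 02:00 <= Sun 21:00? ✓; start Tue 02:00 < Wed 12:00? ✓ → no.
triage: end Sun 07:00 > Thu 07:00? ✓; start Sat 22:00 <= Sun 21:00? ✓; start Sat 22:00 < Wed 12:00? ✗ → no.
Result: handoff.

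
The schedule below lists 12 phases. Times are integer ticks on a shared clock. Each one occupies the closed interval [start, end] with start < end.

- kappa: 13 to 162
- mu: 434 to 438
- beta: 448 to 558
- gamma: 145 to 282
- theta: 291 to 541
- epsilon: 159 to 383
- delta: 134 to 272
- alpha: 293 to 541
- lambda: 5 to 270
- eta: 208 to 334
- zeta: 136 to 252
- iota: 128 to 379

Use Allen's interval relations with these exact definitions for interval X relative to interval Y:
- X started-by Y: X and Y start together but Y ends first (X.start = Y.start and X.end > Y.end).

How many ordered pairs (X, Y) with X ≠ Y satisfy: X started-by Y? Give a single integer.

0

Checking all 132 ordered pairs for relation 'started-by'; matching pairs in alphabetical order:
No pair satisfies it.
Count: 0.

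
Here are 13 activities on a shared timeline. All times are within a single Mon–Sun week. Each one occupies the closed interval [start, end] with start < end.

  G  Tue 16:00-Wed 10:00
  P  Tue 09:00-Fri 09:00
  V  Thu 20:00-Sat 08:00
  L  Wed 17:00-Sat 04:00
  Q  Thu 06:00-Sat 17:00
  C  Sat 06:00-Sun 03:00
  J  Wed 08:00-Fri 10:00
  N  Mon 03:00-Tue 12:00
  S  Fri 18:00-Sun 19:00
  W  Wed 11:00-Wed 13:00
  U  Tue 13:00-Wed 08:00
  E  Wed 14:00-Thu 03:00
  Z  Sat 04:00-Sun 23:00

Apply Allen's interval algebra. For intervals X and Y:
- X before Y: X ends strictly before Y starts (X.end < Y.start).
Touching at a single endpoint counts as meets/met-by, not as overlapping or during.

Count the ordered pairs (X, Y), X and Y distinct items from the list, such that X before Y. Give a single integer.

Checking all 156 ordered pairs for relation 'before'; matching pairs in alphabetical order:
(E, C): E before C ✓
(E, Q): E before Q ✓
(E, S): E before S ✓
(E, V): E before V ✓
(E, Z): E before Z ✓
(G, C): G before C ✓
(G, E): G before E ✓
(G, L): G before L ✓
(G, Q): G before Q ✓
(G, S): G before S ✓
(G, V): G before V ✓
(G, W): G before W ✓
(G, Z): G before Z ✓
(J, C): J before C ✓
(J, S): J before S ✓
(J, Z): J before Z ✓
(L, C): L before C ✓
(N, C): N before C ✓
(N, E): N before E ✓
(N, G): N before G ✓
(N, J): N before J ✓
(N, L): N before L ✓
(N, Q): N before Q ✓
(N, S): N before S ✓
... plus 22 further pairs not listed.
Count: 46.

46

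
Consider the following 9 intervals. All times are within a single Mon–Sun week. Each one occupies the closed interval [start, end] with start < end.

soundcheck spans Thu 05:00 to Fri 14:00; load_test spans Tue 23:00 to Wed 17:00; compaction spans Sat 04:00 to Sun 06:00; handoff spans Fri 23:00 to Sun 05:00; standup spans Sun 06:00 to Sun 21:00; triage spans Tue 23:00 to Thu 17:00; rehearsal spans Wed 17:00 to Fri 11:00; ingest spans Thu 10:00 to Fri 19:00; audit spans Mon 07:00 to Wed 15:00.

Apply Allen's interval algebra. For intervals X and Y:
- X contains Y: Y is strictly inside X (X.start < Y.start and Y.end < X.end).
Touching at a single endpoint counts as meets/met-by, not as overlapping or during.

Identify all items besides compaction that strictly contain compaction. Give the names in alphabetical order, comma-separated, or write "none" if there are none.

none

Target compaction = [Sat 04:00, Sun 06:00].
audit [Mon 07:00, Wed 15:00] → before → no.
handoff [Fri 23:00, Sun 05:00] → overlaps → no.
ingest [Thu 10:00, Fri 19:00] → before → no.
load_test [Tue 23:00, Wed 17:00] → before → no.
rehearsal [Wed 17:00, Fri 11:00] → before → no.
soundcheck [Thu 05:00, Fri 14:00] → before → no.
standup [Sun 06:00, Sun 21:00] → met-by → no.
triage [Tue 23:00, Thu 17:00] → before → no.
Result: none.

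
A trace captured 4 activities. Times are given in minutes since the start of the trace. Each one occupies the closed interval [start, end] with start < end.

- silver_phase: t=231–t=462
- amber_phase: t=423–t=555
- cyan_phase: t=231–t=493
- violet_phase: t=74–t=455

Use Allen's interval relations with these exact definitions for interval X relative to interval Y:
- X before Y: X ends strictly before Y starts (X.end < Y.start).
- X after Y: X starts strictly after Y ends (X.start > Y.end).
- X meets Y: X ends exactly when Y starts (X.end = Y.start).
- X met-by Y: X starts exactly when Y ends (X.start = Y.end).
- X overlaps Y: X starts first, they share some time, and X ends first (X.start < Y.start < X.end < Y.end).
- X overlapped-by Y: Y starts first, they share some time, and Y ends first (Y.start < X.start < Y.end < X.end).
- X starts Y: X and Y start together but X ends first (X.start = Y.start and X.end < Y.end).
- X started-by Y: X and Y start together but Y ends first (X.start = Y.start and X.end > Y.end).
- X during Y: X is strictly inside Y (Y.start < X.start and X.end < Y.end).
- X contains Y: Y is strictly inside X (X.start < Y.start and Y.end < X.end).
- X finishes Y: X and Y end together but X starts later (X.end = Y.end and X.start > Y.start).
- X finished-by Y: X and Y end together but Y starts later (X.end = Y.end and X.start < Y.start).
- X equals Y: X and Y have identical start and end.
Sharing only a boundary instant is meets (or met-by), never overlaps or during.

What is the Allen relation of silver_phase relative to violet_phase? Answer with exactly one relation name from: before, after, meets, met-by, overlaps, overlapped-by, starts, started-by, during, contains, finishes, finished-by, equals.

overlapped-by

silver_phase = [t=231, t=462]; violet_phase = [t=74, t=455].
Compare endpoints: silver_phase.start > violet_phase.start, silver_phase.start < violet_phase.end, silver_phase.end > violet_phase.start, silver_phase.end > violet_phase.end.
That pattern is 'overlapped-by'.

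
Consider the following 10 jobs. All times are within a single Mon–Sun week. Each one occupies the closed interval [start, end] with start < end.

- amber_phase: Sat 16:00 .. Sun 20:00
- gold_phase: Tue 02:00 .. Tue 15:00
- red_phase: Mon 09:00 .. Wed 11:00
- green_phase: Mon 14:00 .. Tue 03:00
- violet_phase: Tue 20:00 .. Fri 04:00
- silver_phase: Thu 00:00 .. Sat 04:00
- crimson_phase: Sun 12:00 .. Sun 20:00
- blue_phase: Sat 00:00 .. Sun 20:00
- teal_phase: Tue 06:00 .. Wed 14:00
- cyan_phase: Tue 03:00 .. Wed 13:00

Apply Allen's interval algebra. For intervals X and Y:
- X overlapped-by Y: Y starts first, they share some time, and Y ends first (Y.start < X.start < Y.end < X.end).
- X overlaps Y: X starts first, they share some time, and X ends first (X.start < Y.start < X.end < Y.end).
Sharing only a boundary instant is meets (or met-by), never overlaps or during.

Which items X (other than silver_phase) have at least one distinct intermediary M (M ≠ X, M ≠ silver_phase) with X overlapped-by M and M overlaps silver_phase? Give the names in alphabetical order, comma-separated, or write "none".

Target silver_phase = [Thu 00:00, Sat 04:00].
Intermediaries M with M overlaps silver_phase: violet_phase.
Via violet_phase — items with X overlapped-by violet_phase: none.
Union: none.

none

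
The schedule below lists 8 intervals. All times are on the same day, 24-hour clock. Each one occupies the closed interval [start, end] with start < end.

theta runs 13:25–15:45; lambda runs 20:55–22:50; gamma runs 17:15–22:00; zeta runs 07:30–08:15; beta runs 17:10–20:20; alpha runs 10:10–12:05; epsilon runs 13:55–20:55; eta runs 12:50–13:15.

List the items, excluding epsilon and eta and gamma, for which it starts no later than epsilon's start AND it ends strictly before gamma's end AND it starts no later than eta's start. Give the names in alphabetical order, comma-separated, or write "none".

alpha, zeta

Conditions: its start is no later than epsilon's start (X.start <= 13:55) AND its end is strictly before gamma's end (X.end < 22:00) AND its start is no later than eta's start (X.start <= 12:50).
alpha: start 10:10 <= 13:55? ✓; end 12:05 < 22:00? ✓; start 10:10 <= 12:50? ✓ → yes.
beta: start 17:10 <= 13:55? ✗; end 20:20 < 22:00? ✓; start 17:10 <= 12:50? ✗ → no.
lambda: start 20:55 <= 13:55? ✗; end 22:50 < 22:00? ✗; start 20:55 <= 12:50? ✗ → no.
theta: start 13:25 <= 13:55? ✓; end 15:45 < 22:00? ✓; start 13:25 <= 12:50? ✗ → no.
zeta: start 07:30 <= 13:55? ✓; end 08:15 < 22:00? ✓; start 07:30 <= 12:50? ✓ → yes.
Result: alpha, zeta.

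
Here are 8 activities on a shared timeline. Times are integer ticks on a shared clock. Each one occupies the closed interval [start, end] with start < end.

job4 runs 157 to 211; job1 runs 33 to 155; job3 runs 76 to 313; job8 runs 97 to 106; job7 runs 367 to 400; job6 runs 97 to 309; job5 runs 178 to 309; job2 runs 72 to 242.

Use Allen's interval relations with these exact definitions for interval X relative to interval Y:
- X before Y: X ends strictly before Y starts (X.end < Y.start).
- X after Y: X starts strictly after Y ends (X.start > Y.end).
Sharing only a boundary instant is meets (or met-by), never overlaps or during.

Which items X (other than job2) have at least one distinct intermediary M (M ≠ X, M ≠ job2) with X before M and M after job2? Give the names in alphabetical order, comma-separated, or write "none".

job1, job3, job4, job5, job6, job8

Target job2 = [72, 242].
Intermediaries M with M after job2: job7.
Via job7 — items with X before job7: job1, job3, job4, job5, job6, job8.
Union: job1, job3, job4, job5, job6, job8.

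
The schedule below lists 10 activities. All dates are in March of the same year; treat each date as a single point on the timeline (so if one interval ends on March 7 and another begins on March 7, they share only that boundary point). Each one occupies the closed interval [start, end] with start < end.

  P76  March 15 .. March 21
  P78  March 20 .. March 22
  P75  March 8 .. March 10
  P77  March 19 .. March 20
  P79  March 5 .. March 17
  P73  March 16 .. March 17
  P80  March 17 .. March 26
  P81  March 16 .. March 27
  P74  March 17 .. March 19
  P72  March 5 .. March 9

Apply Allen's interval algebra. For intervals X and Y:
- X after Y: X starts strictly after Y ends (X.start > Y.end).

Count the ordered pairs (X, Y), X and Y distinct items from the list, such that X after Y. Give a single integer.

19

Checking all 90 ordered pairs for relation 'after'; matching pairs in alphabetical order:
(P73, P72): P73 after P72 ✓
(P73, P75): P73 after P75 ✓
(P74, P72): P74 after P72 ✓
(P74, P75): P74 after P75 ✓
(P76, P72): P76 after P72 ✓
(P76, P75): P76 after P75 ✓
(P77, P72): P77 after P72 ✓
(P77, P73): P77 after P73 ✓
(P77, P75): P77 after P75 ✓
(P77, P79): P77 after P79 ✓
(P78, P72): P78 after P72 ✓
(P78, P73): P78 after P73 ✓
(P78, P74): P78 after P74 ✓
(P78, P75): P78 after P75 ✓
(P78, P79): P78 after P79 ✓
(P80, P72): P80 after P72 ✓
(P80, P75): P80 after P75 ✓
(P81, P72): P81 after P72 ✓
(P81, P75): P81 after P75 ✓
Count: 19.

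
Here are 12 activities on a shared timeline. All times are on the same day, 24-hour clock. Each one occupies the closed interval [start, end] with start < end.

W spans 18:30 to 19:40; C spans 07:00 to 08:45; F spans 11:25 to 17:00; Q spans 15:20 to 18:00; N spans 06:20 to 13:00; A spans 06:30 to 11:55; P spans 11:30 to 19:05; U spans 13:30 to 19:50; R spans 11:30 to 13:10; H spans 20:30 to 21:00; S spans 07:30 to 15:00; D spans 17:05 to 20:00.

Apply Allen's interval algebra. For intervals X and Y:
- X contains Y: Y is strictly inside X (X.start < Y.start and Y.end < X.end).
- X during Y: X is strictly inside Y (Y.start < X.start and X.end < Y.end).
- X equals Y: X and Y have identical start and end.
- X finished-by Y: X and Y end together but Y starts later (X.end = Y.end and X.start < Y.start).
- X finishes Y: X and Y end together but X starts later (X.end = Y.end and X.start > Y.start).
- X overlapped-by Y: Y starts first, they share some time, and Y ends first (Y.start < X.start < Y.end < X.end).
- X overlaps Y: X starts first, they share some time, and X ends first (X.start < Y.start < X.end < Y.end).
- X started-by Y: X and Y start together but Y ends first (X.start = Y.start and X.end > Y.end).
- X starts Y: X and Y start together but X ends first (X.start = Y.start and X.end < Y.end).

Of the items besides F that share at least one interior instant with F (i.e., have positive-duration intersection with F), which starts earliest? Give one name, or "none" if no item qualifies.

Target F = [11:25, 17:00].
A [06:30, 11:55] → overlaps → candidate.
C [07:00, 08:45] → before → excluded.
D [17:05, 20:00] → after → excluded.
H [20:30, 21:00] → after → excluded.
N [06:20, 13:00] → overlaps → candidate.
P [11:30, 19:05] → overlapped-by → candidate.
Q [15:20, 18:00] → overlapped-by → candidate.
R [11:30, 13:10] → during → candidate.
S [07:30, 15:00] → overlaps → candidate.
U [13:30, 19:50] → overlapped-by → candidate.
W [18:30, 19:40] → after → excluded.
Among candidates, earliest start is 06:20 → N.

N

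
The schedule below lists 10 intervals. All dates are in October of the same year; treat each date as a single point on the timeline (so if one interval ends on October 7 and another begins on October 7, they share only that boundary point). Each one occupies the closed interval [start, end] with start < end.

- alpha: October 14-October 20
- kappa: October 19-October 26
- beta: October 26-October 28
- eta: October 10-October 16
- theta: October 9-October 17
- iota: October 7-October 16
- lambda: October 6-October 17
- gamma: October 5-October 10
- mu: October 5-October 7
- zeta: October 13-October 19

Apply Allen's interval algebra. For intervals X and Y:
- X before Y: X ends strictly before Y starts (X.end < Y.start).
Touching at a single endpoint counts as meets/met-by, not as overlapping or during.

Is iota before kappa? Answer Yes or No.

Yes

iota = [October 7, October 16], kappa = [October 19, October 26].
Actual relation of iota to kappa: before.
Asked whether 'before' holds → Yes.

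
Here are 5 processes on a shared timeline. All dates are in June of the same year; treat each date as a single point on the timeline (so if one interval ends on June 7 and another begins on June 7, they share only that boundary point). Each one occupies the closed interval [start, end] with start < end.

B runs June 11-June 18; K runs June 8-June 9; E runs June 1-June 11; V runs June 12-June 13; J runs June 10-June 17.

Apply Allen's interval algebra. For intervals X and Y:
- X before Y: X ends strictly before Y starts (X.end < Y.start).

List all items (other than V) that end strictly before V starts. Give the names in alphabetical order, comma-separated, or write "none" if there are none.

E, K

Target V = [June 12, June 13].
B [June 11, June 18] → contains → no.
E [June 1, June 11] → before → yes.
J [June 10, June 17] → contains → no.
K [June 8, June 9] → before → yes.
Result: E, K.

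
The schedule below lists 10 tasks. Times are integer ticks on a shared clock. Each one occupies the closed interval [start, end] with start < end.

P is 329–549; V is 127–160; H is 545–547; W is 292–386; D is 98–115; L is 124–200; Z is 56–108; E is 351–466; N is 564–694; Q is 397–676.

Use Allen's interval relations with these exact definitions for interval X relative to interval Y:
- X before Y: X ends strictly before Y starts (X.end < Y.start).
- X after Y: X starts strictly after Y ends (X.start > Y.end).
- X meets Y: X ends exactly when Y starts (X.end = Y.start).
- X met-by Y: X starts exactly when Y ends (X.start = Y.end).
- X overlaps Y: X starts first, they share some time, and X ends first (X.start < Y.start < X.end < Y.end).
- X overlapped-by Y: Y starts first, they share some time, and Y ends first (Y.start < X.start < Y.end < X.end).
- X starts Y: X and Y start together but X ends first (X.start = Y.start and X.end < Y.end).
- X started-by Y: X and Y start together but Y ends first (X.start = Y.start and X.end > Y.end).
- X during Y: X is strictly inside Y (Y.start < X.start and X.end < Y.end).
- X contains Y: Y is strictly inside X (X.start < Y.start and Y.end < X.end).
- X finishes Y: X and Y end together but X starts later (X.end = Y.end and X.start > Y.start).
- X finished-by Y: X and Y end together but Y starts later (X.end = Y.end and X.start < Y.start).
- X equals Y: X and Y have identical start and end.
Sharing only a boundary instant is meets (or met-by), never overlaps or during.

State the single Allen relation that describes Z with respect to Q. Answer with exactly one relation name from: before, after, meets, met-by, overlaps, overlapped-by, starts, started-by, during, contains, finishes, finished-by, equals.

Z = [56, 108]; Q = [397, 676].
Compare endpoints: Z.start < Q.start, Z.start < Q.end, Z.end < Q.start, Z.end < Q.end.
That pattern is 'before'.

before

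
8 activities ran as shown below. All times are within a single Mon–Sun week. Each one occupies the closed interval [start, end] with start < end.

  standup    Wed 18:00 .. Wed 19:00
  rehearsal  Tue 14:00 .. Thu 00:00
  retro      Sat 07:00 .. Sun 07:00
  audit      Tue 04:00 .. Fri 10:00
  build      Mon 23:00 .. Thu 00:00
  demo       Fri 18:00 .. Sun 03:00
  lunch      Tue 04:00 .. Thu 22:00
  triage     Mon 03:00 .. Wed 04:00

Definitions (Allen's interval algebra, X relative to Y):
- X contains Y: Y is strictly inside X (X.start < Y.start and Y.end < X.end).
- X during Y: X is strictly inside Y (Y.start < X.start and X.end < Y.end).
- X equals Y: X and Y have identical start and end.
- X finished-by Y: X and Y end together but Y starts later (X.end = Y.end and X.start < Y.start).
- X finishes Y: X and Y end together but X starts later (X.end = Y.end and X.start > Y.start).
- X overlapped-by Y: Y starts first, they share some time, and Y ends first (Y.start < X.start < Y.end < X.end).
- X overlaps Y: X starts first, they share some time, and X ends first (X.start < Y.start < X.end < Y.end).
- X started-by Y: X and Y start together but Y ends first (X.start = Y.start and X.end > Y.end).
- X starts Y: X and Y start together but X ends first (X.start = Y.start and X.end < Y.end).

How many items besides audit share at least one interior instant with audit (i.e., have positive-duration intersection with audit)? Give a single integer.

5

Target audit = [Tue 04:00, Fri 10:00].
build [Mon 23:00, Thu 00:00] → overlaps → counts.
demo [Fri 18:00, Sun 03:00] → after → no.
lunch [Tue 04:00, Thu 22:00] → starts → counts.
rehearsal [Tue 14:00, Thu 00:00] → during → counts.
retro [Sat 07:00, Sun 07:00] → after → no.
standup [Wed 18:00, Wed 19:00] → during → counts.
triage [Mon 03:00, Wed 04:00] → overlaps → counts.
Total: 5.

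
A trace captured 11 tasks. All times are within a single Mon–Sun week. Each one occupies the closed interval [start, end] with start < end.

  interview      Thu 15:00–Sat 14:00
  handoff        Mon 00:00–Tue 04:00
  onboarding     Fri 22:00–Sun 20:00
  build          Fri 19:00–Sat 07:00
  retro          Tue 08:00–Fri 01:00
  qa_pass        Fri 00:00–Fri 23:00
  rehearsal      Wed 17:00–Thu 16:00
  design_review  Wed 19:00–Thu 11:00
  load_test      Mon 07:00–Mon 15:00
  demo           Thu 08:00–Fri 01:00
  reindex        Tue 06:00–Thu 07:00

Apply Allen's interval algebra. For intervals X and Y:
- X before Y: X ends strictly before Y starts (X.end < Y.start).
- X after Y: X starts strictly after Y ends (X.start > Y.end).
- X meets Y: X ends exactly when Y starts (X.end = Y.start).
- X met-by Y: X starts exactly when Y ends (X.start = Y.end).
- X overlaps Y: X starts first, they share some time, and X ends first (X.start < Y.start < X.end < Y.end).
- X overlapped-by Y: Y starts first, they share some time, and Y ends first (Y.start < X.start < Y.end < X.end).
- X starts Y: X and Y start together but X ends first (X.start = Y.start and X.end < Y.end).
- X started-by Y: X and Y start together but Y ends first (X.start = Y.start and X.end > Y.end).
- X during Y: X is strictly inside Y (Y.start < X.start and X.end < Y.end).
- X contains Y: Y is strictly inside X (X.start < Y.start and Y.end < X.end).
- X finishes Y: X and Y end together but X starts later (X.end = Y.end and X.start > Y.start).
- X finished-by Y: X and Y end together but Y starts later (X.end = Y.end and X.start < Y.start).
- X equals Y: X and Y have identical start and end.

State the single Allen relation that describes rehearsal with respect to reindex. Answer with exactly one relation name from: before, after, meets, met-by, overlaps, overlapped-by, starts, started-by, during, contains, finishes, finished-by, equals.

overlapped-by

rehearsal = [Wed 17:00, Thu 16:00]; reindex = [Tue 06:00, Thu 07:00].
Compare endpoints: rehearsal.start > reindex.start, rehearsal.start < reindex.end, rehearsal.end > reindex.start, rehearsal.end > reindex.end.
That pattern is 'overlapped-by'.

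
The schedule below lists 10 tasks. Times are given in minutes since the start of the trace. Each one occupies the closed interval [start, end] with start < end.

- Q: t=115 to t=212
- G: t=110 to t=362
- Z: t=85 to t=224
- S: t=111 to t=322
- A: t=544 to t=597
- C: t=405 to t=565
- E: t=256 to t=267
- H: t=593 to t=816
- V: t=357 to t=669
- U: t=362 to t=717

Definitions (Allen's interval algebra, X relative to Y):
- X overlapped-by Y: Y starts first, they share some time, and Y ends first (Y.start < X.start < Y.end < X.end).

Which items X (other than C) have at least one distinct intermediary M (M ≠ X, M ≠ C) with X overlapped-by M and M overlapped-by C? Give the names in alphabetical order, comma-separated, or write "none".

Target C = [t=405, t=565].
Intermediaries M with M overlapped-by C: A.
Via A — items with X overlapped-by A: H.
Union: H.

H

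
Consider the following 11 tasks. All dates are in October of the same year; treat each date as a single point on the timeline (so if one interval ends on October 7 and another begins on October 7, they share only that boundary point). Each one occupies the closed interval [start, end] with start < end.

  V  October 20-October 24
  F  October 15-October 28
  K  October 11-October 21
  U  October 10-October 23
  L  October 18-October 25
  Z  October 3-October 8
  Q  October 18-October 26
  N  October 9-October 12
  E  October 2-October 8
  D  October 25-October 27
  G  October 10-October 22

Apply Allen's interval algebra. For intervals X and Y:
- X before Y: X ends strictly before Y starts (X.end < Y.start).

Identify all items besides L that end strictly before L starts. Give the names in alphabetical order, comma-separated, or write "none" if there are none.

Target L = [October 18, October 25].
D [October 25, October 27] → met-by → no.
E [October 2, October 8] → before → yes.
F [October 15, October 28] → contains → no.
G [October 10, October 22] → overlaps → no.
K [October 11, October 21] → overlaps → no.
N [October 9, October 12] → before → yes.
Q [October 18, October 26] → started-by → no.
U [October 10, October 23] → overlaps → no.
V [October 20, October 24] → during → no.
Z [October 3, October 8] → before → yes.
Result: E, N, Z.

E, N, Z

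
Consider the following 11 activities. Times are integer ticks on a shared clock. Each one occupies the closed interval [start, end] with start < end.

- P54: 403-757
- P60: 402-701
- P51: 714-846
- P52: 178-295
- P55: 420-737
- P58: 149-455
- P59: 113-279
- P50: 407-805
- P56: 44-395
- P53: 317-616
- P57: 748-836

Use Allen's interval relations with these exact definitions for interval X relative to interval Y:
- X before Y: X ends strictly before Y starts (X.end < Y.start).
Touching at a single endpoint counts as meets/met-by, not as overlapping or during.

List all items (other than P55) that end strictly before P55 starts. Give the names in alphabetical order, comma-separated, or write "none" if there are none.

Target P55 = [420, 737].
P50 [407, 805] → contains → no.
P51 [714, 846] → overlapped-by → no.
P52 [178, 295] → before → yes.
P53 [317, 616] → overlaps → no.
P54 [403, 757] → contains → no.
P56 [44, 395] → before → yes.
P57 [748, 836] → after → no.
P58 [149, 455] → overlaps → no.
P59 [113, 279] → before → yes.
P60 [402, 701] → overlaps → no.
Result: P52, P56, P59.

P52, P56, P59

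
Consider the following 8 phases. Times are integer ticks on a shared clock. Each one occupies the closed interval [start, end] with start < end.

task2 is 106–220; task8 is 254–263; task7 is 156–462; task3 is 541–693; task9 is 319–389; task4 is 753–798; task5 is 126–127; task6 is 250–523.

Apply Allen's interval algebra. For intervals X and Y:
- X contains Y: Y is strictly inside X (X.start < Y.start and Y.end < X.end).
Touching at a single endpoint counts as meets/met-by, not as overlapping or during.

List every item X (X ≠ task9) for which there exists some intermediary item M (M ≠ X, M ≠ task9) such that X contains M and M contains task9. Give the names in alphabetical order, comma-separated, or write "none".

none

Target task9 = [319, 389].
Intermediaries M with M contains task9: task6, task7.
Via task6 — items with X contains task6: none.
Via task7 — items with X contains task7: none.
Union: none.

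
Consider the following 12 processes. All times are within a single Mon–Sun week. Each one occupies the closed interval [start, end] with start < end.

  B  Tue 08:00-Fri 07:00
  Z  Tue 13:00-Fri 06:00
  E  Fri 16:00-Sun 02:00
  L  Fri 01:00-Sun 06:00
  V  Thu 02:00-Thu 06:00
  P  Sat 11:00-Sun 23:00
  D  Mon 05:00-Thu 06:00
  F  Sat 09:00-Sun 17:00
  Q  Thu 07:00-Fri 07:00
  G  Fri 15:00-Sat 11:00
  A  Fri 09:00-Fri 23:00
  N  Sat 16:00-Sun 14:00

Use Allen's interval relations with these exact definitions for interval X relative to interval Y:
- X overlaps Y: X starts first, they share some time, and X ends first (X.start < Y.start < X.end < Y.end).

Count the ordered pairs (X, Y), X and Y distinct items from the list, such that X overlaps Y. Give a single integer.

Checking all 132 ordered pairs for relation 'overlaps'; matching pairs in alphabetical order:
(A, E): A overlaps E ✓
(A, G): A overlaps G ✓
(B, L): B overlaps L ✓
(D, B): D overlaps B ✓
(D, Z): D overlaps Z ✓
(E, F): E overlaps F ✓
(E, N): E overlaps N ✓
(E, P): E overlaps P ✓
(F, P): F overlaps P ✓
(G, E): G overlaps E ✓
(G, F): G overlaps F ✓
(L, F): L overlaps F ✓
(L, N): L overlaps N ✓
(L, P): L overlaps P ✓
(Q, L): Q overlaps L ✓
(Z, L): Z overlaps L ✓
(Z, Q): Z overlaps Q ✓
Count: 17.

17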